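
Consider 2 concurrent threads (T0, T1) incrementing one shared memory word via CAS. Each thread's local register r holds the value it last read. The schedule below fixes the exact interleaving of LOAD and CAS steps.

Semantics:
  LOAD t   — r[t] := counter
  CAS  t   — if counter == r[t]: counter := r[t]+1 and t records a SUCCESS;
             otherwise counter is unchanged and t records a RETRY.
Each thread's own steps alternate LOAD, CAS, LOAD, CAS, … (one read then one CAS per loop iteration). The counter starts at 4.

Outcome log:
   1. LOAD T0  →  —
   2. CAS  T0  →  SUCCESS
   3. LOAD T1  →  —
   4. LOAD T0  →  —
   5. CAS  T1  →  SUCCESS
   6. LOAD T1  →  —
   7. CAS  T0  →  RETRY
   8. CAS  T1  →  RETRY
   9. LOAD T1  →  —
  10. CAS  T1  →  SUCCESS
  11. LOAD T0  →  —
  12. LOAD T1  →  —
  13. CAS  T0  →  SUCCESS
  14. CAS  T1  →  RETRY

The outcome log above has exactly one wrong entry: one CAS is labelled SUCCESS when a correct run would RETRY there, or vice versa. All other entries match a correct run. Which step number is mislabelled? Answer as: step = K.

Correct run:
[1] T0.load  rd  (counter 4, T0.r 4)
[2] T0.cas  hit  (counter 5, T0.r 4)
[3] T1.load  rd  (counter 5, T1.r 5)
[4] T0.load  rd  (counter 5, T0.r 5)
[5] T1.cas  hit  (counter 6, T1.r 5)
[6] T1.load  rd  (counter 6, T1.r 6)
[7] T0.cas  miss  (counter 6, T0.r 5)
[8] T1.cas  hit  (counter 7, T1.r 6)
[9] T1.load  rd  (counter 7, T1.r 7)
[10] T1.cas  hit  (counter 8, T1.r 7)
[11] T0.load  rd  (counter 8, T0.r 8)
[12] T1.load  rd  (counter 8, T1.r 8)
[13] T0.cas  hit  (counter 9, T0.r 8)
[14] T1.cas  miss  (counter 9, T1.r 8)
Flip is step 8.

step = 8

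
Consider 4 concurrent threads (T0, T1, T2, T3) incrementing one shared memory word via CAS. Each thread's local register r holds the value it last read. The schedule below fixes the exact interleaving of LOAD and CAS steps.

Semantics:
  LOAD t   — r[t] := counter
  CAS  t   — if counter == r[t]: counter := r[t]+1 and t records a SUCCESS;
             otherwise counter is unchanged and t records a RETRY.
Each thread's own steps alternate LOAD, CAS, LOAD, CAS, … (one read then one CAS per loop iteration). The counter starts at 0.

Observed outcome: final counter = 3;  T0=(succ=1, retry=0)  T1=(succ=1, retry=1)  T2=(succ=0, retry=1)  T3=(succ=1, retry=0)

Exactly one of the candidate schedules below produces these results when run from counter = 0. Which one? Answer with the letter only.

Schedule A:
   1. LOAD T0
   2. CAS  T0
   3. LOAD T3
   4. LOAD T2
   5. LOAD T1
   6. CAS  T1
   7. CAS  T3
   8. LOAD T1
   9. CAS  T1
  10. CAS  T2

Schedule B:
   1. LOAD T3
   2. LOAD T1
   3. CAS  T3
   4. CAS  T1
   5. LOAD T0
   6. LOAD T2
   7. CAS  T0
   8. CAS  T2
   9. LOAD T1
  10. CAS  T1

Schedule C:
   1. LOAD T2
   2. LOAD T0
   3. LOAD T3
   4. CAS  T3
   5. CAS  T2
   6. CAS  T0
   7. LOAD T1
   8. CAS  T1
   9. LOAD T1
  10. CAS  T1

Simulating candidate B:
step 1: T3 LOAD ⇒ load; ctr=0 reg=0
step 2: T1 LOAD ⇒ load; ctr=0 reg=0
step 3: T3 CAS ⇒ ok; ctr=1 reg=0
step 4: T1 CAS ⇒ retry; ctr=1 reg=0
step 5: T0 LOAD ⇒ load; ctr=1 reg=1
step 6: T2 LOAD ⇒ load; ctr=1 reg=1
step 7: T0 CAS ⇒ ok; ctr=2 reg=1
step 8: T2 CAS ⇒ retry; ctr=2 reg=1
step 9: T1 LOAD ⇒ load; ctr=2 reg=2
step 10: T1 CAS ⇒ ok; ctr=3 reg=2

B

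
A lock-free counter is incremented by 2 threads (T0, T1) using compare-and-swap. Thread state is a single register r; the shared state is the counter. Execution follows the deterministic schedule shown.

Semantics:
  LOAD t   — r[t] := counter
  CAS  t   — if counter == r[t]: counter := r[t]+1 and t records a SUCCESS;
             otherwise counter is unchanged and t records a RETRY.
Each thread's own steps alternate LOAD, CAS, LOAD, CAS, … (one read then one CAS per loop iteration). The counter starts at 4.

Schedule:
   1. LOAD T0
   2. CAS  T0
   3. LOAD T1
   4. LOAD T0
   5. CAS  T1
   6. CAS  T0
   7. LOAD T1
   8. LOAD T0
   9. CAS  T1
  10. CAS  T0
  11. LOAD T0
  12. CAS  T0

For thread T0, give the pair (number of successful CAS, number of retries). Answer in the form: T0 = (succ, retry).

1. LOAD T0 → mem=4 r[T0]=4 [LOAD]
2. CAS T0 → mem=5 r[T0]=4 [OK]
3. LOAD T1 → mem=5 r[T1]=5 [LOAD]
4. LOAD T0 → mem=5 r[T0]=5 [LOAD]
5. CAS T1 → mem=6 r[T1]=5 [OK]
6. CAS T0 → mem=6 r[T0]=5 [RETRY]
7. LOAD T1 → mem=6 r[T1]=6 [LOAD]
8. LOAD T0 → mem=6 r[T0]=6 [LOAD]
9. CAS T1 → mem=7 r[T1]=6 [OK]
10. CAS T0 → mem=7 r[T0]=6 [RETRY]
11. LOAD T0 → mem=7 r[T0]=7 [LOAD]
12. CAS T0 → mem=8 r[T0]=7 [OK]

T0 = (2, 2)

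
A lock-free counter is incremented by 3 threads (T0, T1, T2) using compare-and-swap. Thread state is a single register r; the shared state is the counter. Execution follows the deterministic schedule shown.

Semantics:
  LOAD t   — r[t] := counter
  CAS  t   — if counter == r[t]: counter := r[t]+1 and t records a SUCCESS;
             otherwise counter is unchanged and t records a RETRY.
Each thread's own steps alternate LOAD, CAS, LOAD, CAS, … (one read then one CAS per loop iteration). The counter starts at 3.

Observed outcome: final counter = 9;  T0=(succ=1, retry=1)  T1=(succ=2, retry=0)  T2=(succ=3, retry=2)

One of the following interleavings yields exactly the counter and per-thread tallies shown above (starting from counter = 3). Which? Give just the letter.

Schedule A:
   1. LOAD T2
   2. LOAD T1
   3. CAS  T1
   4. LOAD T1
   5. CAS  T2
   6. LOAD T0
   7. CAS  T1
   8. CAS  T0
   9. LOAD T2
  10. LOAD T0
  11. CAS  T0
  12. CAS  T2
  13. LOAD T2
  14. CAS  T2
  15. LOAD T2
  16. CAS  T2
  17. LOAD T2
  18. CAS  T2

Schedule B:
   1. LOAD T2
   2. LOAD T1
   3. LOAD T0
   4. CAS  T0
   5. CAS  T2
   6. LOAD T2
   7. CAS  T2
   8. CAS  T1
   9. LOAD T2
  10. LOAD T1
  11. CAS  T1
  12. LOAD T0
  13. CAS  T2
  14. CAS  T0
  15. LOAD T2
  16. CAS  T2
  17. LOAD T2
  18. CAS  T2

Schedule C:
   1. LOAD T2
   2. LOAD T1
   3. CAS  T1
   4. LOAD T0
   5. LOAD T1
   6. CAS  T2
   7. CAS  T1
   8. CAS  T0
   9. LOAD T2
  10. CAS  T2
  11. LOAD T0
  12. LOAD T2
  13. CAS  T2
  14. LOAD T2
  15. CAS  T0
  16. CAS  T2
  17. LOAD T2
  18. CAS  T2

A

Simulating candidate A:
T2 LOAD — after: cnt=3, r=3 — load
T1 LOAD — after: cnt=3, r=3 — load
T1 CAS — after: cnt=4, r=3 — ok
T1 LOAD — after: cnt=4, r=4 — load
T2 CAS — after: cnt=4, r=3 — retry
T0 LOAD — after: cnt=4, r=4 — load
T1 CAS — after: cnt=5, r=4 — ok
T0 CAS — after: cnt=5, r=4 — retry
T2 LOAD — after: cnt=5, r=5 — load
T0 LOAD — after: cnt=5, r=5 — load
T0 CAS — after: cnt=6, r=5 — ok
T2 CAS — after: cnt=6, r=5 — retry
T2 LOAD — after: cnt=6, r=6 — load
T2 CAS — after: cnt=7, r=6 — ok
T2 LOAD — after: cnt=7, r=7 — load
T2 CAS — after: cnt=8, r=7 — ok
T2 LOAD — after: cnt=8, r=8 — load
T2 CAS — after: cnt=9, r=8 — ok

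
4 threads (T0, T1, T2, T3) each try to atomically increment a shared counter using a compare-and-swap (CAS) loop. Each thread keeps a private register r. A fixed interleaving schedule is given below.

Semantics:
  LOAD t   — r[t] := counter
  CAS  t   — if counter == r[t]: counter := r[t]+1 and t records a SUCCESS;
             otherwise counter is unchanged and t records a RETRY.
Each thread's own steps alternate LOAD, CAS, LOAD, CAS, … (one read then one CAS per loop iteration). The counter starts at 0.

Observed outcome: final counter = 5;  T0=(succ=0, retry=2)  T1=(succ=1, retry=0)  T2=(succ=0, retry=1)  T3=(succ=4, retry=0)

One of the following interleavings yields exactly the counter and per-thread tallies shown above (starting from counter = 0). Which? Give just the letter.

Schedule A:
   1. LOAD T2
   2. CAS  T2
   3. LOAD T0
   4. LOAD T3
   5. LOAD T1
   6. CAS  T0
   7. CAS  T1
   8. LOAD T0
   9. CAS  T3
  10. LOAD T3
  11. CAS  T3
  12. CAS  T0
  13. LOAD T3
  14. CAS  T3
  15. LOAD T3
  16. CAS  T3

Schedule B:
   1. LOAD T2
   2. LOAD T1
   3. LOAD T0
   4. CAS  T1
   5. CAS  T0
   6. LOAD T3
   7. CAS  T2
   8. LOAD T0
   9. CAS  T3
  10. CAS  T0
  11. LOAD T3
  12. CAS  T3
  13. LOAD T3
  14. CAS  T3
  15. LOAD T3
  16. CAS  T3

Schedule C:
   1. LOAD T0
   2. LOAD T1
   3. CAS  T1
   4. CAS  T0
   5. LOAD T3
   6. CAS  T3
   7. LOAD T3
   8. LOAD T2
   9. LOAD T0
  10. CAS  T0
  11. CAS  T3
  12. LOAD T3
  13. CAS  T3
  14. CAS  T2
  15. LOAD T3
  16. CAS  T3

B

Simulating candidate B:
[1] T2.load  rd  (counter 0, T2.r 0)
[2] T1.load  rd  (counter 0, T1.r 0)
[3] T0.load  rd  (counter 0, T0.r 0)
[4] T1.cas  hit  (counter 1, T1.r 0)
[5] T0.cas  miss  (counter 1, T0.r 0)
[6] T3.load  rd  (counter 1, T3.r 1)
[7] T2.cas  miss  (counter 1, T2.r 0)
[8] T0.load  rd  (counter 1, T0.r 1)
[9] T3.cas  hit  (counter 2, T3.r 1)
[10] T0.cas  miss  (counter 2, T0.r 1)
[11] T3.load  rd  (counter 2, T3.r 2)
[12] T3.cas  hit  (counter 3, T3.r 2)
[13] T3.load  rd  (counter 3, T3.r 3)
[14] T3.cas  hit  (counter 4, T3.r 3)
[15] T3.load  rd  (counter 4, T3.r 4)
[16] T3.cas  hit  (counter 5, T3.r 4)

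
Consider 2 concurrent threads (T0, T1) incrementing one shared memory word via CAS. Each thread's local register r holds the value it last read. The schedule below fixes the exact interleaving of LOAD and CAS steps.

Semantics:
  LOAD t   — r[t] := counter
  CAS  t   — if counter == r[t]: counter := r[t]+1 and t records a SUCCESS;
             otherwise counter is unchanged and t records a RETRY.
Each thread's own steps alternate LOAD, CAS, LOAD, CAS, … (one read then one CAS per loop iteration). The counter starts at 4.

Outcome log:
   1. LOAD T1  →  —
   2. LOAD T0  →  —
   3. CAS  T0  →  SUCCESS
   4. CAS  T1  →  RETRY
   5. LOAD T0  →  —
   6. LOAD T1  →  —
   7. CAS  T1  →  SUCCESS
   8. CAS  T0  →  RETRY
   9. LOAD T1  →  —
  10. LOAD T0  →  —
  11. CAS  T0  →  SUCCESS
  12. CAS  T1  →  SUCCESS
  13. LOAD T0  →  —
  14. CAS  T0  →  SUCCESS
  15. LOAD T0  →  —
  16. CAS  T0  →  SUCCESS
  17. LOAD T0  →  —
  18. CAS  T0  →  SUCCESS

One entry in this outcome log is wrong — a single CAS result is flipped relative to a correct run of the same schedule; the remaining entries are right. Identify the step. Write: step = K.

Re-executing:
1. LOAD T1 → mem=4 r[T1]=4 [LOAD]
2. LOAD T0 → mem=4 r[T0]=4 [LOAD]
3. CAS T0 → mem=5 r[T0]=4 [OK]
4. CAS T1 → mem=5 r[T1]=4 [RETRY]
5. LOAD T0 → mem=5 r[T0]=5 [LOAD]
6. LOAD T1 → mem=5 r[T1]=5 [LOAD]
7. CAS T1 → mem=6 r[T1]=5 [OK]
8. CAS T0 → mem=6 r[T0]=5 [RETRY]
9. LOAD T1 → mem=6 r[T1]=6 [LOAD]
10. LOAD T0 → mem=6 r[T0]=6 [LOAD]
11. CAS T0 → mem=7 r[T0]=6 [OK]
12. CAS T1 → mem=7 r[T1]=6 [RETRY]
13. LOAD T0 → mem=7 r[T0]=7 [LOAD]
14. CAS T0 → mem=8 r[T0]=7 [OK]
15. LOAD T0 → mem=8 r[T0]=8 [LOAD]
16. CAS T0 → mem=9 r[T0]=8 [OK]
17. LOAD T0 → mem=9 r[T0]=9 [LOAD]
18. CAS T0 → mem=10 r[T0]=9 [OK]
Log disagrees first at step 12.

step = 12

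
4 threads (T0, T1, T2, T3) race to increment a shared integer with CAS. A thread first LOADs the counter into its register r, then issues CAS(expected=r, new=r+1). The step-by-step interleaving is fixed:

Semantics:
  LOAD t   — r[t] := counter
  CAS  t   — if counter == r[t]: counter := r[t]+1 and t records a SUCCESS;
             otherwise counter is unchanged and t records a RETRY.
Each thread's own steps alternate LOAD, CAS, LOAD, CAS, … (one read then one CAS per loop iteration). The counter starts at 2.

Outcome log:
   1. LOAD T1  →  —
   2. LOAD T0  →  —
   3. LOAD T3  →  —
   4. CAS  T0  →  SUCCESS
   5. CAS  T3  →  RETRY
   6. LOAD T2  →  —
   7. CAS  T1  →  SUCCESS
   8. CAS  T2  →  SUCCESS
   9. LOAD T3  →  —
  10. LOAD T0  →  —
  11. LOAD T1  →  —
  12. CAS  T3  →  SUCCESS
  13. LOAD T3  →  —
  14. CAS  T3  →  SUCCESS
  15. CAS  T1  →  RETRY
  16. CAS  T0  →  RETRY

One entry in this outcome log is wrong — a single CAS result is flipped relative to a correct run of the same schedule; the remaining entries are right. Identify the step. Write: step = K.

step = 7

Re-executing:
#1 T1 reads 2
#2 T0 reads 2
#3 T3 reads 2
#4 T0 CAS(2→3) writes; counter now 3
#5 T3 CAS(2→3) fails; counter now 3
#6 T2 reads 3
#7 T1 CAS(2→3) fails; counter now 3
#8 T2 CAS(3→4) writes; counter now 4
#9 T3 reads 4
#10 T0 reads 4
#11 T1 reads 4
#12 T3 CAS(4→5) writes; counter now 5
#13 T3 reads 5
#14 T3 CAS(5→6) writes; counter now 6
#15 T1 CAS(4→5) fails; counter now 6
#16 T0 CAS(4→5) fails; counter now 6
Mismatch at 7.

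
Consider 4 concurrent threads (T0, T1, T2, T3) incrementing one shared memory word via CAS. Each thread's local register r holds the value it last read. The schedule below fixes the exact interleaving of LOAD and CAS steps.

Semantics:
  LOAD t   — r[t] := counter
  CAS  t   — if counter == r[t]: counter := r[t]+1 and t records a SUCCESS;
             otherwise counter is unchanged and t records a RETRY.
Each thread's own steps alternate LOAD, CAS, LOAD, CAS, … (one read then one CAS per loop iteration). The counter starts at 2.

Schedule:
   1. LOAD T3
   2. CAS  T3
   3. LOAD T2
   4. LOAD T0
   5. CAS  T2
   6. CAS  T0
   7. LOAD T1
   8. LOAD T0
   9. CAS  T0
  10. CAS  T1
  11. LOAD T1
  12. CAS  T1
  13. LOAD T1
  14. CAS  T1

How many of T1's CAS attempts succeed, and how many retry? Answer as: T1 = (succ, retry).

T1 = (2, 1)

   1) LOAD T3:  M=2  r_T3=2
   2) CAS  T3:  M=3  r_T3=2 ✓
   3) LOAD T2:  M=3  r_T2=3
   4) LOAD T0:  M=3  r_T0=3
   5) CAS  T2:  M=4  r_T2=3 ✓
   6) CAS  T0:  M=4  r_T0=3 ✗
   7) LOAD T1:  M=4  r_T1=4
   8) LOAD T0:  M=4  r_T0=4
   9) CAS  T0:  M=5  r_T0=4 ✓
  10) CAS  T1:  M=5  r_T1=4 ✗
  11) LOAD T1:  M=5  r_T1=5
  12) CAS  T1:  M=6  r_T1=5 ✓
  13) LOAD T1:  M=6  r_T1=6
  14) CAS  T1:  M=7  r_T1=6 ✓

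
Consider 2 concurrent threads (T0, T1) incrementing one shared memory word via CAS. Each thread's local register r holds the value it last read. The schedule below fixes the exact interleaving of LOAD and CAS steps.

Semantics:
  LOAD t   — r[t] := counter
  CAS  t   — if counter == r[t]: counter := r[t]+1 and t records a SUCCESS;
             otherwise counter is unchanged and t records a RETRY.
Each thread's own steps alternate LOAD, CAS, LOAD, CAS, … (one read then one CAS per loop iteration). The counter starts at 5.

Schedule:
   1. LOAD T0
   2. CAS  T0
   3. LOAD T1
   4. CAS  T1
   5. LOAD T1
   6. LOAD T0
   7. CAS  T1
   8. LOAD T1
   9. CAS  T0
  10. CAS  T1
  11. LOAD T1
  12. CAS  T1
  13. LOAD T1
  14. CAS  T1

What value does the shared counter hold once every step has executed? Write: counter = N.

#1 T0 reads 5
#2 T0 CAS(5→6) writes; counter now 6
#3 T1 reads 6
#4 T1 CAS(6→7) writes; counter now 7
#5 T1 reads 7
#6 T0 reads 7
#7 T1 CAS(7→8) writes; counter now 8
#8 T1 reads 8
#9 T0 CAS(7→8) fails; counter now 8
#10 T1 CAS(8→9) writes; counter now 9
#11 T1 reads 9
#12 T1 CAS(9→10) writes; counter now 10
#13 T1 reads 10
#14 T1 CAS(10→11) writes; counter now 11

counter = 11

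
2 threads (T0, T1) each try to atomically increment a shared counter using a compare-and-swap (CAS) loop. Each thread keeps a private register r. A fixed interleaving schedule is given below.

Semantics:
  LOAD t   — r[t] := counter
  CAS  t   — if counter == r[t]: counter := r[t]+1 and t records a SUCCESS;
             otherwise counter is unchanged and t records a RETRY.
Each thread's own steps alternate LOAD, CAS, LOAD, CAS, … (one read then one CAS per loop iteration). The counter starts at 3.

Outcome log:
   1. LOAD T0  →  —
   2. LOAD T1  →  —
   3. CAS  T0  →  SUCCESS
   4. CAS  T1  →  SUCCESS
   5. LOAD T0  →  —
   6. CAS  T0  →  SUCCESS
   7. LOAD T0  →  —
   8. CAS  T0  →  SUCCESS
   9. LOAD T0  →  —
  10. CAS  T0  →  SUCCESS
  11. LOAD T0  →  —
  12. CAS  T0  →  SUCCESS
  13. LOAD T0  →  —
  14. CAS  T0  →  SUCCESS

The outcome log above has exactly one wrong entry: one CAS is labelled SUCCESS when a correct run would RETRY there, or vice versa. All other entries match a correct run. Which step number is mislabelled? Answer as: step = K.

Correct run:
T0 LOAD — after: cnt=3, r=3 — load
T1 LOAD — after: cnt=3, r=3 — load
T0 CAS — after: cnt=4, r=3 — ok
T1 CAS — after: cnt=4, r=3 — retry
T0 LOAD — after: cnt=4, r=4 — load
T0 CAS — after: cnt=5, r=4 — ok
T0 LOAD — after: cnt=5, r=5 — load
T0 CAS — after: cnt=6, r=5 — ok
T0 LOAD — after: cnt=6, r=6 — load
T0 CAS — after: cnt=7, r=6 — ok
T0 LOAD — after: cnt=7, r=7 — load
T0 CAS — after: cnt=8, r=7 — ok
T0 LOAD — after: cnt=8, r=8 — load
T0 CAS — after: cnt=9, r=8 — ok
Log disagrees first at step 4.

step = 4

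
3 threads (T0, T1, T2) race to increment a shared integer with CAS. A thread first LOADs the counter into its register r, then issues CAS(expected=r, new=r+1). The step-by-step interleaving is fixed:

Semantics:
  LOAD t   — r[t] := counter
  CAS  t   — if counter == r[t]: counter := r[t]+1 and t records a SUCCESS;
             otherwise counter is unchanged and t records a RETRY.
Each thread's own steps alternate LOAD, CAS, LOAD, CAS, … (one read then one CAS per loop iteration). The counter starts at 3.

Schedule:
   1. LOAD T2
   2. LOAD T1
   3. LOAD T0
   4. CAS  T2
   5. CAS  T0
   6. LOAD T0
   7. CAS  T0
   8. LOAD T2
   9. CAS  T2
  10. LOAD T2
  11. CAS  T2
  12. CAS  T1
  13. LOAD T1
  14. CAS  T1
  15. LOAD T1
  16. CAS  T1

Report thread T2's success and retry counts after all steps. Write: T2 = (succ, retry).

step 1: T2 LOAD ⇒ load; ctr=3 reg=3
step 2: T1 LOAD ⇒ load; ctr=3 reg=3
step 3: T0 LOAD ⇒ load; ctr=3 reg=3
step 4: T2 CAS ⇒ ok; ctr=4 reg=3
step 5: T0 CAS ⇒ retry; ctr=4 reg=3
step 6: T0 LOAD ⇒ load; ctr=4 reg=4
step 7: T0 CAS ⇒ ok; ctr=5 reg=4
step 8: T2 LOAD ⇒ load; ctr=5 reg=5
step 9: T2 CAS ⇒ ok; ctr=6 reg=5
step 10: T2 LOAD ⇒ load; ctr=6 reg=6
step 11: T2 CAS ⇒ ok; ctr=7 reg=6
step 12: T1 CAS ⇒ retry; ctr=7 reg=3
step 13: T1 LOAD ⇒ load; ctr=7 reg=7
step 14: T1 CAS ⇒ ok; ctr=8 reg=7
step 15: T1 LOAD ⇒ load; ctr=8 reg=8
step 16: T1 CAS ⇒ ok; ctr=9 reg=8

T2 = (3, 0)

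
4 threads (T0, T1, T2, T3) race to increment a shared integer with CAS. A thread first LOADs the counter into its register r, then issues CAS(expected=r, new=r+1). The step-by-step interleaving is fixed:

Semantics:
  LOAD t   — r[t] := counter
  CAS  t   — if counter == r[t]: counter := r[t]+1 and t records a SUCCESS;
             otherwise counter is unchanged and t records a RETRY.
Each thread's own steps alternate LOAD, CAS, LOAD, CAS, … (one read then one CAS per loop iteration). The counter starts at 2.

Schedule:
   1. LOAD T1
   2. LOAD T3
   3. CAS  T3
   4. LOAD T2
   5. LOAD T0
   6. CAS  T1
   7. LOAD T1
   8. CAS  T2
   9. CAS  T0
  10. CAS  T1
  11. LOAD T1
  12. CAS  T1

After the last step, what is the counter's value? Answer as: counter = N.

counter = 5

1. LOAD T1 → mem=2 r[T1]=2 [LOAD]
2. LOAD T3 → mem=2 r[T3]=2 [LOAD]
3. CAS T3 → mem=3 r[T3]=2 [OK]
4. LOAD T2 → mem=3 r[T2]=3 [LOAD]
5. LOAD T0 → mem=3 r[T0]=3 [LOAD]
6. CAS T1 → mem=3 r[T1]=2 [RETRY]
7. LOAD T1 → mem=3 r[T1]=3 [LOAD]
8. CAS T2 → mem=4 r[T2]=3 [OK]
9. CAS T0 → mem=4 r[T0]=3 [RETRY]
10. CAS T1 → mem=4 r[T1]=3 [RETRY]
11. LOAD T1 → mem=4 r[T1]=4 [LOAD]
12. CAS T1 → mem=5 r[T1]=4 [OK]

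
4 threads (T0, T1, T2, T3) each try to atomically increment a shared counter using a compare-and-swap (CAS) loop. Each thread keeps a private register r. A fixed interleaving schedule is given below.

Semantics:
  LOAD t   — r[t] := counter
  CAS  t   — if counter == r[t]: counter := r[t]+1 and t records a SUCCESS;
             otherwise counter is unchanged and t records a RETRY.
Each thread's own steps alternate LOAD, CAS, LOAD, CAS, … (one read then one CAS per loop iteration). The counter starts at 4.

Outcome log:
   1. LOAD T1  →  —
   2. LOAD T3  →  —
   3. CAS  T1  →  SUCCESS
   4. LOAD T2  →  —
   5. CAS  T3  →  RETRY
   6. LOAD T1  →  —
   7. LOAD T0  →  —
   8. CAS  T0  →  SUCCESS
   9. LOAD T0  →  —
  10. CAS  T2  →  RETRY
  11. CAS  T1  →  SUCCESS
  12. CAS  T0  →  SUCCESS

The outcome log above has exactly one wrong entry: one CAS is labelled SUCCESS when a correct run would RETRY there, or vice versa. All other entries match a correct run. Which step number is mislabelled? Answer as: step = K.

step = 11

Reference trace:
#1 T1 reads 4
#2 T3 reads 4
#3 T1 CAS(4→5) writes; counter now 5
#4 T2 reads 5
#5 T3 CAS(4→5) fails; counter now 5
#6 T1 reads 5
#7 T0 reads 5
#8 T0 CAS(5→6) writes; counter now 6
#9 T0 reads 6
#10 T2 CAS(5→6) fails; counter now 6
#11 T1 CAS(5→6) fails; counter now 6
#12 T0 CAS(6→7) writes; counter now 7
Flip is step 11.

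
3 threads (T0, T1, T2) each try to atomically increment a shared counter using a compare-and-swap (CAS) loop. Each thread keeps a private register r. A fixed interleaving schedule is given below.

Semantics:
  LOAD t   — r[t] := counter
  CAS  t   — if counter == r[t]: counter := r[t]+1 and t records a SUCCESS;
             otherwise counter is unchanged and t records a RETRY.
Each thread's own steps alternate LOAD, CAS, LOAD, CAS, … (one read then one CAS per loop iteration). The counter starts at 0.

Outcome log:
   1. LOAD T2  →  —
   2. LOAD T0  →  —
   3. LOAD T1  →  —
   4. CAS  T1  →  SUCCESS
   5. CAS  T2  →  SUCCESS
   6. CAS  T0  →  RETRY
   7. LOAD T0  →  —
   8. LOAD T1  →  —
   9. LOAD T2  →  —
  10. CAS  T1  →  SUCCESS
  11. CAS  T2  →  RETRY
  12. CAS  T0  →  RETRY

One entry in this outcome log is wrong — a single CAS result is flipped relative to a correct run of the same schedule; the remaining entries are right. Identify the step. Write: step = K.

step = 5

Correct run:
#1 T2 reads 0
#2 T0 reads 0
#3 T1 reads 0
#4 T1 CAS(0→1) writes; counter now 1
#5 T2 CAS(0→1) fails; counter now 1
#6 T0 CAS(0→1) fails; counter now 1
#7 T0 reads 1
#8 T1 reads 1
#9 T2 reads 1
#10 T1 CAS(1→2) writes; counter now 2
#11 T2 CAS(1→2) fails; counter now 2
#12 T0 CAS(1→2) fails; counter now 2
Mismatch at 5.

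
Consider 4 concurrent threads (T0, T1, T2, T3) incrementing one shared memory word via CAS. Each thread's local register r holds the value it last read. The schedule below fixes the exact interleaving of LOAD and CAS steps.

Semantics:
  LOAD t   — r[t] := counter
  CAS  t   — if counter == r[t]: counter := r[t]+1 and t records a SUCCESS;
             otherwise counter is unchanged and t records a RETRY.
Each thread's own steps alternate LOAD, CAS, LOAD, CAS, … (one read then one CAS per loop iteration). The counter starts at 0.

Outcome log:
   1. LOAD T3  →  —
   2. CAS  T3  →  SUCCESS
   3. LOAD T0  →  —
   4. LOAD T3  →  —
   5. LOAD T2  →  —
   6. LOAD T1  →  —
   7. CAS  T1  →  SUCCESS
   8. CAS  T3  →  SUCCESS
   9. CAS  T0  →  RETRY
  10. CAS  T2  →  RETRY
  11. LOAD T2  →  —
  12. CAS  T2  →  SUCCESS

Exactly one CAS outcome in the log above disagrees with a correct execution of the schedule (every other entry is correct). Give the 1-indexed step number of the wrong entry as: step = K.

Re-executing:
1. LOAD T3 → mem=0 r[T3]=0 [LOAD]
2. CAS T3 → mem=1 r[T3]=0 [OK]
3. LOAD T0 → mem=1 r[T0]=1 [LOAD]
4. LOAD T3 → mem=1 r[T3]=1 [LOAD]
5. LOAD T2 → mem=1 r[T2]=1 [LOAD]
6. LOAD T1 → mem=1 r[T1]=1 [LOAD]
7. CAS T1 → mem=2 r[T1]=1 [OK]
8. CAS T3 → mem=2 r[T3]=1 [RETRY]
9. CAS T0 → mem=2 r[T0]=1 [RETRY]
10. CAS T2 → mem=2 r[T2]=1 [RETRY]
11. LOAD T2 → mem=2 r[T2]=2 [LOAD]
12. CAS T2 → mem=3 r[T2]=2 [OK]
Log disagrees first at step 8.

step = 8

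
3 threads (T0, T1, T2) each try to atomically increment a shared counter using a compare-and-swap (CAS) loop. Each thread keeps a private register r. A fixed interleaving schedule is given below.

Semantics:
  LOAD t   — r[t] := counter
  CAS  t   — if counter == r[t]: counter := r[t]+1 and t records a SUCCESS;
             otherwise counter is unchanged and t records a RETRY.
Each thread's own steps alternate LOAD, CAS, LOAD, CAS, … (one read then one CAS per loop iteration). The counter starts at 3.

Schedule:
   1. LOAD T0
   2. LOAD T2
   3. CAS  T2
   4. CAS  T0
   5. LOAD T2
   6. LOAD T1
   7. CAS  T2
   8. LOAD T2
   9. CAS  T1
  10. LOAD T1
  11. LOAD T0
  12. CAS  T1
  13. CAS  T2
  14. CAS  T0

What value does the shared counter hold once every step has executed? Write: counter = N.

counter = 6

[1] T0.load  rd  (counter 3, T0.r 3)
[2] T2.load  rd  (counter 3, T2.r 3)
[3] T2.cas  hit  (counter 4, T2.r 3)
[4] T0.cas  miss  (counter 4, T0.r 3)
[5] T2.load  rd  (counter 4, T2.r 4)
[6] T1.load  rd  (counter 4, T1.r 4)
[7] T2.cas  hit  (counter 5, T2.r 4)
[8] T2.load  rd  (counter 5, T2.r 5)
[9] T1.cas  miss  (counter 5, T1.r 4)
[10] T1.load  rd  (counter 5, T1.r 5)
[11] T0.load  rd  (counter 5, T0.r 5)
[12] T1.cas  hit  (counter 6, T1.r 5)
[13] T2.cas  miss  (counter 6, T2.r 5)
[14] T0.cas  miss  (counter 6, T0.r 5)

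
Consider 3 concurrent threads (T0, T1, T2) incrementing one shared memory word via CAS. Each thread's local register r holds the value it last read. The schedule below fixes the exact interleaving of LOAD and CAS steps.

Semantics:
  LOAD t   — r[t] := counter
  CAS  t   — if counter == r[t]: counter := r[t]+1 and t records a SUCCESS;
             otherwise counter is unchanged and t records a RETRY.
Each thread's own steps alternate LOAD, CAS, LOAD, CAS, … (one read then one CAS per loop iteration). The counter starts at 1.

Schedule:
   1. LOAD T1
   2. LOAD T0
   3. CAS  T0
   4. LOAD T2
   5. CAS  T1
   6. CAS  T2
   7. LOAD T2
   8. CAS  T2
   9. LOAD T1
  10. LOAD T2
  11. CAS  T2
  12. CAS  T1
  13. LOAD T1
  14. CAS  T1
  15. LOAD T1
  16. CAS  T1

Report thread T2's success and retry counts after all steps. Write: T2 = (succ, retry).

T2 = (3, 0)

step 1: T1 LOAD ⇒ load; ctr=1 reg=1
step 2: T0 LOAD ⇒ load; ctr=1 reg=1
step 3: T0 CAS ⇒ ok; ctr=2 reg=1
step 4: T2 LOAD ⇒ load; ctr=2 reg=2
step 5: T1 CAS ⇒ retry; ctr=2 reg=1
step 6: T2 CAS ⇒ ok; ctr=3 reg=2
step 7: T2 LOAD ⇒ load; ctr=3 reg=3
step 8: T2 CAS ⇒ ok; ctr=4 reg=3
step 9: T1 LOAD ⇒ load; ctr=4 reg=4
step 10: T2 LOAD ⇒ load; ctr=4 reg=4
step 11: T2 CAS ⇒ ok; ctr=5 reg=4
step 12: T1 CAS ⇒ retry; ctr=5 reg=4
step 13: T1 LOAD ⇒ load; ctr=5 reg=5
step 14: T1 CAS ⇒ ok; ctr=6 reg=5
step 15: T1 LOAD ⇒ load; ctr=6 reg=6
step 16: T1 CAS ⇒ ok; ctr=7 reg=6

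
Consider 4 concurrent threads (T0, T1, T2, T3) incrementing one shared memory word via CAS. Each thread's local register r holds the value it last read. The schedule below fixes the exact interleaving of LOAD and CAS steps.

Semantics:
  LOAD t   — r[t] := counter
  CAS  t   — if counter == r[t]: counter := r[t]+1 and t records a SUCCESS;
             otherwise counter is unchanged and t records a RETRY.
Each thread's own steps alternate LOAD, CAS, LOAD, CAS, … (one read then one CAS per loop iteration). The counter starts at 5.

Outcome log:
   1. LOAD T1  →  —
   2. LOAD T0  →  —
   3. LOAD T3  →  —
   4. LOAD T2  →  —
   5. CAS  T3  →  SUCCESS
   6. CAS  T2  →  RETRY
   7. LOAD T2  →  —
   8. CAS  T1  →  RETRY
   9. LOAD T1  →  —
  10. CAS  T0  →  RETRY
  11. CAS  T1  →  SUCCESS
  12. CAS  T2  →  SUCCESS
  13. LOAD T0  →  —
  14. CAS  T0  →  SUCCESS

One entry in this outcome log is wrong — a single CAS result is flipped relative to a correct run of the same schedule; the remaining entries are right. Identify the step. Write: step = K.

Re-executing:
#1 T1 reads 5
#2 T0 reads 5
#3 T3 reads 5
#4 T2 reads 5
#5 T3 CAS(5→6) writes; counter now 6
#6 T2 CAS(5→6) fails; counter now 6
#7 T2 reads 6
#8 T1 CAS(5→6) fails; counter now 6
#9 T1 reads 6
#10 T0 CAS(5→6) fails; counter now 6
#11 T1 CAS(6→7) writes; counter now 7
#12 T2 CAS(6→7) fails; counter now 7
#13 T0 reads 7
#14 T0 CAS(7→8) writes; counter now 8
Log disagrees first at step 12.

step = 12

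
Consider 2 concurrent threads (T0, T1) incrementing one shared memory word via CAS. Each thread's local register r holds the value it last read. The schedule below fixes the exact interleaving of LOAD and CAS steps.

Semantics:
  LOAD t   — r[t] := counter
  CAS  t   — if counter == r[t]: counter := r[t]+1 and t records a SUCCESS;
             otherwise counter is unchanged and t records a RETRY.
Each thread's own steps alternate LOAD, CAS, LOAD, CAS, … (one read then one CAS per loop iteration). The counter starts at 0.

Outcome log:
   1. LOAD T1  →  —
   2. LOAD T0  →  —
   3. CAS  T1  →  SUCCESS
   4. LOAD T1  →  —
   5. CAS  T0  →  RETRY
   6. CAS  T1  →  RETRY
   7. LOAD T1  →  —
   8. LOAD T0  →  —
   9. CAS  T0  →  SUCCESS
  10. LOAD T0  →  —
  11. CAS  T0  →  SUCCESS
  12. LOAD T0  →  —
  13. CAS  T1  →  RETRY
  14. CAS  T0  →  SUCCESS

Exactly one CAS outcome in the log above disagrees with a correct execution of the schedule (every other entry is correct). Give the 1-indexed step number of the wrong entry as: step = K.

Reference trace:
   1) LOAD T1:  M=0  r_T1=0
   2) LOAD T0:  M=0  r_T0=0
   3) CAS  T1:  M=1  r_T1=0 ✓
   4) LOAD T1:  M=1  r_T1=1
   5) CAS  T0:  M=1  r_T0=0 ✗
   6) CAS  T1:  M=2  r_T1=1 ✓
   7) LOAD T1:  M=2  r_T1=2
   8) LOAD T0:  M=2  r_T0=2
   9) CAS  T0:  M=3  r_T0=2 ✓
  10) LOAD T0:  M=3  r_T0=3
  11) CAS  T0:  M=4  r_T0=3 ✓
  12) LOAD T0:  M=4  r_T0=4
  13) CAS  T1:  M=4  r_T1=2 ✗
  14) CAS  T0:  M=5  r_T0=4 ✓
Mismatch at 6.

step = 6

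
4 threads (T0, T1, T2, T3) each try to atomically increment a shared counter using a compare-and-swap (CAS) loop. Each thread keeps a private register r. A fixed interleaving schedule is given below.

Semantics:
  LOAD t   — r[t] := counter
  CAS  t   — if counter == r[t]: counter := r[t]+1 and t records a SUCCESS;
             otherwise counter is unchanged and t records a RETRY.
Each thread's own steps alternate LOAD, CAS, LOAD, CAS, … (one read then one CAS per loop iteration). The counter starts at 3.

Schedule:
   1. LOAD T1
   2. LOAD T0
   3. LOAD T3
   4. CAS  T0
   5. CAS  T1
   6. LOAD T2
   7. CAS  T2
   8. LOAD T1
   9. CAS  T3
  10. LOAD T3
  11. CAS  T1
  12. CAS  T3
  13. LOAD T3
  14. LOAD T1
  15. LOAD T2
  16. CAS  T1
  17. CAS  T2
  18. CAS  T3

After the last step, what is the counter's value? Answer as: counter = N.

counter = 7

step 1: T1 LOAD ⇒ load; ctr=3 reg=3
step 2: T0 LOAD ⇒ load; ctr=3 reg=3
step 3: T3 LOAD ⇒ load; ctr=3 reg=3
step 4: T0 CAS ⇒ ok; ctr=4 reg=3
step 5: T1 CAS ⇒ retry; ctr=4 reg=3
step 6: T2 LOAD ⇒ load; ctr=4 reg=4
step 7: T2 CAS ⇒ ok; ctr=5 reg=4
step 8: T1 LOAD ⇒ load; ctr=5 reg=5
step 9: T3 CAS ⇒ retry; ctr=5 reg=3
step 10: T3 LOAD ⇒ load; ctr=5 reg=5
step 11: T1 CAS ⇒ ok; ctr=6 reg=5
step 12: T3 CAS ⇒ retry; ctr=6 reg=5
step 13: T3 LOAD ⇒ load; ctr=6 reg=6
step 14: T1 LOAD ⇒ load; ctr=6 reg=6
step 15: T2 LOAD ⇒ load; ctr=6 reg=6
step 16: T1 CAS ⇒ ok; ctr=7 reg=6
step 17: T2 CAS ⇒ retry; ctr=7 reg=6
step 18: T3 CAS ⇒ retry; ctr=7 reg=6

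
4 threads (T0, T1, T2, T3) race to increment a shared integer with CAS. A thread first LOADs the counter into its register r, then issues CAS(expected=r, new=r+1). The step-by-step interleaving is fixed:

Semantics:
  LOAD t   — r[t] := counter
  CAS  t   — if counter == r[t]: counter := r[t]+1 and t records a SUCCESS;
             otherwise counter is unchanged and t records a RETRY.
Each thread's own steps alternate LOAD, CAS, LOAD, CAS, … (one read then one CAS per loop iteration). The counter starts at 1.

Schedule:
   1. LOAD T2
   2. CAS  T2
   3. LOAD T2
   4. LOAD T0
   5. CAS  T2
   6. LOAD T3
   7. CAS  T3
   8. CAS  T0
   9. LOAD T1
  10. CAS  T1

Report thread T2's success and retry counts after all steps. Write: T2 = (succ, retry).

T2 = (2, 0)

T2 LOAD — after: cnt=1, r=1 — load
T2 CAS — after: cnt=2, r=1 — ok
T2 LOAD — after: cnt=2, r=2 — load
T0 LOAD — after: cnt=2, r=2 — load
T2 CAS — after: cnt=3, r=2 — ok
T3 LOAD — after: cnt=3, r=3 — load
T3 CAS — after: cnt=4, r=3 — ok
T0 CAS — after: cnt=4, r=2 — retry
T1 LOAD — after: cnt=4, r=4 — load
T1 CAS — after: cnt=5, r=4 — ok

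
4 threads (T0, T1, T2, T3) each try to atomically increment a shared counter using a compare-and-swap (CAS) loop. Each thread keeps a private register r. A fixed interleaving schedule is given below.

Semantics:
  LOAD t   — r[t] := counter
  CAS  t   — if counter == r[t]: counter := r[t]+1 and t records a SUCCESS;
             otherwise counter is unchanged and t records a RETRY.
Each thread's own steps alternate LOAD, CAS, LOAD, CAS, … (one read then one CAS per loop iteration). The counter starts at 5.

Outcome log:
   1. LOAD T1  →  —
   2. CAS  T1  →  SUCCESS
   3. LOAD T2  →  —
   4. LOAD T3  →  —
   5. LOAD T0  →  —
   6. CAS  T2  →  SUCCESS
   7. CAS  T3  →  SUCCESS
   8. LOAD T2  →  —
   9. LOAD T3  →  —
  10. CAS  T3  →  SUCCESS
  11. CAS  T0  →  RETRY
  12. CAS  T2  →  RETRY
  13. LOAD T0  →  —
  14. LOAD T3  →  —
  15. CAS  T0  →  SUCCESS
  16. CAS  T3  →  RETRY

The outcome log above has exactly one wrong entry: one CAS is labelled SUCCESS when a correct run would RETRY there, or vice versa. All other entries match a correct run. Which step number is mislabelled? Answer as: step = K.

step = 7

Re-executing:
#1 T1 reads 5
#2 T1 CAS(5→6) writes; counter now 6
#3 T2 reads 6
#4 T3 reads 6
#5 T0 reads 6
#6 T2 CAS(6→7) writes; counter now 7
#7 T3 CAS(6→7) fails; counter now 7
#8 T2 reads 7
#9 T3 reads 7
#10 T3 CAS(7→8) writes; counter now 8
#11 T0 CAS(6→7) fails; counter now 8
#12 T2 CAS(7→8) fails; counter now 8
#13 T0 reads 8
#14 T3 reads 8
#15 T0 CAS(8→9) writes; counter now 9
#16 T3 CAS(8→9) fails; counter now 9
Log disagrees first at step 7.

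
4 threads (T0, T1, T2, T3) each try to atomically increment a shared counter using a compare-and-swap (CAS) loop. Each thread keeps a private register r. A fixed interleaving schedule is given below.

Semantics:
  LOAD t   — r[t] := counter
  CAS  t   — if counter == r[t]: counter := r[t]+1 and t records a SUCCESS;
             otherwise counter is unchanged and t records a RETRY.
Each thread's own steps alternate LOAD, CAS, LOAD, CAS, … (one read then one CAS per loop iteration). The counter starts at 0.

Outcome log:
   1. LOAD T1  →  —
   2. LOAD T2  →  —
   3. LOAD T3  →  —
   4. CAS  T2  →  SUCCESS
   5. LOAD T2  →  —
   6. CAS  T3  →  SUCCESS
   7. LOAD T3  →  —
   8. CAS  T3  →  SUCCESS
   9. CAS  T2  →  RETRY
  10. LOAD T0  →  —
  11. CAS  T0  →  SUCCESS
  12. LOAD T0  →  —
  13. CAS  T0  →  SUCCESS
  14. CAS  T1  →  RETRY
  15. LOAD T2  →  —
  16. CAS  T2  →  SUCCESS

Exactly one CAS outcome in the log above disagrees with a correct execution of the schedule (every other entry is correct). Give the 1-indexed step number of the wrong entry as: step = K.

Reference trace:
[1] T1.load  rd  (counter 0, T1.r 0)
[2] T2.load  rd  (counter 0, T2.r 0)
[3] T3.load  rd  (counter 0, T3.r 0)
[4] T2.cas  hit  (counter 1, T2.r 0)
[5] T2.load  rd  (counter 1, T2.r 1)
[6] T3.cas  miss  (counter 1, T3.r 0)
[7] T3.load  rd  (counter 1, T3.r 1)
[8] T3.cas  hit  (counter 2, T3.r 1)
[9] T2.cas  miss  (counter 2, T2.r 1)
[10] T0.load  rd  (counter 2, T0.r 2)
[11] T0.cas  hit  (counter 3, T0.r 2)
[12] T0.load  rd  (counter 3, T0.r 3)
[13] T0.cas  hit  (counter 4, T0.r 3)
[14] T1.cas  miss  (counter 4, T1.r 0)
[15] T2.load  rd  (counter 4, T2.r 4)
[16] T2.cas  hit  (counter 5, T2.r 4)
Mismatch at 6.

step = 6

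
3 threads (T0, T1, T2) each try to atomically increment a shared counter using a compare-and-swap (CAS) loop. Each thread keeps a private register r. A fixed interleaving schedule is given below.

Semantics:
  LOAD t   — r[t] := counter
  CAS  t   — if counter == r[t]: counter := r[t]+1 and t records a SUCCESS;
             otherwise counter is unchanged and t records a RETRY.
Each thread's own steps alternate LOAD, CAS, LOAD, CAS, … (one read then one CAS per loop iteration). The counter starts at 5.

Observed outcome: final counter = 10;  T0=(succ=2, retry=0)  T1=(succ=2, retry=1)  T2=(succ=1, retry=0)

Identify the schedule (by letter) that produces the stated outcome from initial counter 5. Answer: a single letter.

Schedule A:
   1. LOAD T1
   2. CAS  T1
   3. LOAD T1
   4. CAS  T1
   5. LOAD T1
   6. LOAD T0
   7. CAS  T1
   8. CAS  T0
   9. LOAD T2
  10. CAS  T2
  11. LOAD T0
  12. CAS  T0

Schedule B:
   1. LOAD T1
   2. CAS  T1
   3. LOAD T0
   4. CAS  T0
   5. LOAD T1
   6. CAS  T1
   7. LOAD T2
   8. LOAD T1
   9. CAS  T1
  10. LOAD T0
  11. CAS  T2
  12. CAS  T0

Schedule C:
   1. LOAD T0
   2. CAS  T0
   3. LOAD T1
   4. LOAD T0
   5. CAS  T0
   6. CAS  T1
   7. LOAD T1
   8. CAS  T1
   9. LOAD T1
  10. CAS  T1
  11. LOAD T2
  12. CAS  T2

C

Tracing schedule C:
step 1: T0 LOAD ⇒ load; ctr=5 reg=5
step 2: T0 CAS ⇒ ok; ctr=6 reg=5
step 3: T1 LOAD ⇒ load; ctr=6 reg=6
step 4: T0 LOAD ⇒ load; ctr=6 reg=6
step 5: T0 CAS ⇒ ok; ctr=7 reg=6
step 6: T1 CAS ⇒ retry; ctr=7 reg=6
step 7: T1 LOAD ⇒ load; ctr=7 reg=7
step 8: T1 CAS ⇒ ok; ctr=8 reg=7
step 9: T1 LOAD ⇒ load; ctr=8 reg=8
step 10: T1 CAS ⇒ ok; ctr=9 reg=8
step 11: T2 LOAD ⇒ load; ctr=9 reg=9
step 12: T2 CAS ⇒ ok; ctr=10 reg=9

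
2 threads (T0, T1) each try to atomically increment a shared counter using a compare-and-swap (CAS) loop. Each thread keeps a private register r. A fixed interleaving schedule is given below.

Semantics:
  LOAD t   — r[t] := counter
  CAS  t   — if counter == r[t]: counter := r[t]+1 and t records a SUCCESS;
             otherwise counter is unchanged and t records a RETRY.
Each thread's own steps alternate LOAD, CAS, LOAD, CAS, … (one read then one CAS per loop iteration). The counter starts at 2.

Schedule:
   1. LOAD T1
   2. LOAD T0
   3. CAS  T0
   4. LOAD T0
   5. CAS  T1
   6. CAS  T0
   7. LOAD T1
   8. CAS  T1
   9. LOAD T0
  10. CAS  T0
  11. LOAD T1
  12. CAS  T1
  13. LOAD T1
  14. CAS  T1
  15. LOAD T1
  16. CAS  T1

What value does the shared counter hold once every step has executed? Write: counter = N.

counter = 9

1. LOAD T1 → mem=2 r[T1]=2 [LOAD]
2. LOAD T0 → mem=2 r[T0]=2 [LOAD]
3. CAS T0 → mem=3 r[T0]=2 [OK]
4. LOAD T0 → mem=3 r[T0]=3 [LOAD]
5. CAS T1 → mem=3 r[T1]=2 [RETRY]
6. CAS T0 → mem=4 r[T0]=3 [OK]
7. LOAD T1 → mem=4 r[T1]=4 [LOAD]
8. CAS T1 → mem=5 r[T1]=4 [OK]
9. LOAD T0 → mem=5 r[T0]=5 [LOAD]
10. CAS T0 → mem=6 r[T0]=5 [OK]
11. LOAD T1 → mem=6 r[T1]=6 [LOAD]
12. CAS T1 → mem=7 r[T1]=6 [OK]
13. LOAD T1 → mem=7 r[T1]=7 [LOAD]
14. CAS T1 → mem=8 r[T1]=7 [OK]
15. LOAD T1 → mem=8 r[T1]=8 [LOAD]
16. CAS T1 → mem=9 r[T1]=8 [OK]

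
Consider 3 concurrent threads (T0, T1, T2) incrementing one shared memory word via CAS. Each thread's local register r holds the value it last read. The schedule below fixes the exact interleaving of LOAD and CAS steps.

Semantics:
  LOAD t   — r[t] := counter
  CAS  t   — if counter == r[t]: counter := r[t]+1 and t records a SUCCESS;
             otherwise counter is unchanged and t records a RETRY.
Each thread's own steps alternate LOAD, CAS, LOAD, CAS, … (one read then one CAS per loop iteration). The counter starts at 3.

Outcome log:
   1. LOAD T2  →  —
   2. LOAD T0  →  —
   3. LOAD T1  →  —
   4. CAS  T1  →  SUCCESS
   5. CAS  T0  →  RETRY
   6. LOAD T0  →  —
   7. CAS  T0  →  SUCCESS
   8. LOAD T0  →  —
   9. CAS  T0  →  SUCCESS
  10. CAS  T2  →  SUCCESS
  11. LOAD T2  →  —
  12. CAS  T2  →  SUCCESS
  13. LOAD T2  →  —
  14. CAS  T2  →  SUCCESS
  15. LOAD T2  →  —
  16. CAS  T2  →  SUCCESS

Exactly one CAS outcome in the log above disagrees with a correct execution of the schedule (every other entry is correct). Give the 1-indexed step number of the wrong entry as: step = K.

step = 10

Reference trace:
step 1: T2 LOAD ⇒ load; ctr=3 reg=3
step 2: T0 LOAD ⇒ load; ctr=3 reg=3
step 3: T1 LOAD ⇒ load; ctr=3 reg=3
step 4: T1 CAS ⇒ ok; ctr=4 reg=3
step 5: T0 CAS ⇒ retry; ctr=4 reg=3
step 6: T0 LOAD ⇒ load; ctr=4 reg=4
step 7: T0 CAS ⇒ ok; ctr=5 reg=4
step 8: T0 LOAD ⇒ load; ctr=5 reg=5
step 9: T0 CAS ⇒ ok; ctr=6 reg=5
step 10: T2 CAS ⇒ retry; ctr=6 reg=3
step 11: T2 LOAD ⇒ load; ctr=6 reg=6
step 12: T2 CAS ⇒ ok; ctr=7 reg=6
step 13: T2 LOAD ⇒ load; ctr=7 reg=7
step 14: T2 CAS ⇒ ok; ctr=8 reg=7
step 15: T2 LOAD ⇒ load; ctr=8 reg=8
step 16: T2 CAS ⇒ ok; ctr=9 reg=8
Flip is step 10.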